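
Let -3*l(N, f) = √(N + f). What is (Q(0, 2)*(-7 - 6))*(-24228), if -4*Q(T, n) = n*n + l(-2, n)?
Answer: -314964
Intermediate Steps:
l(N, f) = -√(N + f)/3
Q(T, n) = -n²/4 + √(-2 + n)/12 (Q(T, n) = -(n*n - √(-2 + n)/3)/4 = -(n² - √(-2 + n)/3)/4 = -n²/4 + √(-2 + n)/12)
(Q(0, 2)*(-7 - 6))*(-24228) = ((-¼*2² + √(-2 + 2)/12)*(-7 - 6))*(-24228) = ((-¼*4 + √0/12)*(-13))*(-24228) = ((-1 + (1/12)*0)*(-13))*(-24228) = ((-1 + 0)*(-13))*(-24228) = -1*(-13)*(-24228) = 13*(-24228) = -314964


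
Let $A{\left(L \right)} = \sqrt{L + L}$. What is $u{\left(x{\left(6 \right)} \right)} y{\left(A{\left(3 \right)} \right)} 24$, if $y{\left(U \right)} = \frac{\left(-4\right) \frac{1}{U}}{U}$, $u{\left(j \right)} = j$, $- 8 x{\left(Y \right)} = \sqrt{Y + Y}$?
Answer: $4 \sqrt{3} \approx 6.9282$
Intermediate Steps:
$x{\left(Y \right)} = - \frac{\sqrt{2} \sqrt{Y}}{8}$ ($x{\left(Y \right)} = - \frac{\sqrt{Y + Y}}{8} = - \frac{\sqrt{2 Y}}{8} = - \frac{\sqrt{2} \sqrt{Y}}{8}$)
$A{\left(L \right)} = \sqrt{2} \sqrt{L}$ ($A{\left(L \right)} = \sqrt{2 L} = \sqrt{2} \sqrt{L}$)
$y{\left(U \right)} = - \frac{4}{U^{2}}$
$u{\left(x{\left(6 \right)} \right)} y{\left(A{\left(3 \right)} \right)} 24 = - \frac{\sqrt{2} \sqrt{6}}{8} \left(- \frac{4}{6}\right) 24 = - \frac{\sqrt{3}}{4} \left(- \frac{4}{6}\right) 24 = - \frac{\sqrt{3}}{4} \left(\left(-4\right) \frac{1}{6}\right) 24 = - \frac{\sqrt{3}}{4} \left(- \frac{2}{3}\right) 24 = \frac{\sqrt{3}}{6} \cdot 24 = 4 \sqrt{3}$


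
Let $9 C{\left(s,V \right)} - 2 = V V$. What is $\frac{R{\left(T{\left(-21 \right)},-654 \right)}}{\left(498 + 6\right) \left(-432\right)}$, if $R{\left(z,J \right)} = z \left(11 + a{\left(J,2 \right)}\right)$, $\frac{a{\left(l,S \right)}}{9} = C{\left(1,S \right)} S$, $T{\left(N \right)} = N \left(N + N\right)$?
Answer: $- \frac{161}{1728} \approx -0.093171$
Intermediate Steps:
$T{\left(N \right)} = 2 N^{2}$ ($T{\left(N \right)} = N 2 N = 2 N^{2}$)
$C{\left(s,V \right)} = \frac{2}{9} + \frac{V^{2}}{9}$ ($C{\left(s,V \right)} = \frac{2}{9} + \frac{V V}{9} = \frac{2}{9} + \frac{V^{2}}{9}$)
$a{\left(l,S \right)} = 9 S \left(\frac{2}{9} + \frac{S^{2}}{9}\right)$ ($a{\left(l,S \right)} = 9 \left(\frac{2}{9} + \frac{S^{2}}{9}\right) S = 9 S \left(\frac{2}{9} + \frac{S^{2}}{9}\right)$)
$R{\left(z,J \right)} = 23 z$ ($R{\left(z,J \right)} = z \left(11 + 2 \left(2 + 2^{2}\right)\right) = z \left(11 + 2 \left(2 + 4\right)\right) = z \left(11 + 2 \cdot 6\right) = z \left(11 + 12\right) = z 23 = 23 z$)
$\frac{R{\left(T{\left(-21 \right)},-654 \right)}}{\left(498 + 6\right) \left(-432\right)} = \frac{23 \cdot 2 \left(-21\right)^{2}}{\left(498 + 6\right) \left(-432\right)} = \frac{23 \cdot 2 \cdot 441}{504 \left(-432\right)} = \frac{23 \cdot 882}{-217728} = 20286 \left(- \frac{1}{217728}\right) = - \frac{161}{1728}$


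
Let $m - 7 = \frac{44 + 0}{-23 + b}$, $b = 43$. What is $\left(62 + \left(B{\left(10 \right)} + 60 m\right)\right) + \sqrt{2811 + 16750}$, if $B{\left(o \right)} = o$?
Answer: $624 + \sqrt{19561} \approx 763.86$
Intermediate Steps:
$m = \frac{46}{5}$ ($m = 7 + \frac{44 + 0}{-23 + 43} = 7 + \frac{44}{20} = 7 + 44 \cdot \frac{1}{20} = 7 + \frac{11}{5} = \frac{46}{5} \approx 9.2$)
$\left(62 + \left(B{\left(10 \right)} + 60 m\right)\right) + \sqrt{2811 + 16750} = \left(62 + \left(10 + 60 \cdot \frac{46}{5}\right)\right) + \sqrt{2811 + 16750} = \left(62 + \left(10 + 552\right)\right) + \sqrt{19561} = \left(62 + 562\right) + \sqrt{19561} = 624 + \sqrt{19561}$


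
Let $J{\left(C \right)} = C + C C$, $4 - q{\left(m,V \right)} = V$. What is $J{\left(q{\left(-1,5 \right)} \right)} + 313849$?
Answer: $313849$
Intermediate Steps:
$q{\left(m,V \right)} = 4 - V$
$J{\left(C \right)} = C + C^{2}$
$J{\left(q{\left(-1,5 \right)} \right)} + 313849 = \left(4 - 5\right) \left(1 + \left(4 - 5\right)\right) + 313849 = - (1 - 1) + 313849 = \left(-1\right) 0 + 313849 = 0 + 313849 = 313849$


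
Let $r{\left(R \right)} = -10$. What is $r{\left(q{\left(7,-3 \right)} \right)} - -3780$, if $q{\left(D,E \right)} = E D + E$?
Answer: $3770$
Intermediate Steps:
$q{\left(D,E \right)} = E + D E$ ($q{\left(D,E \right)} = D E + E = E + D E$)
$r{\left(q{\left(7,-3 \right)} \right)} - -3780 = -10 - -3780 = -10 + 3780 = 3770$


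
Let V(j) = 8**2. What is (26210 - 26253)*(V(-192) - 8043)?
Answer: 343097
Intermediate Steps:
V(j) = 64
(26210 - 26253)*(V(-192) - 8043) = (26210 - 26253)*(64 - 8043) = -43*(-7979) = 343097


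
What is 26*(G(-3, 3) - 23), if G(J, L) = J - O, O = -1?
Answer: -650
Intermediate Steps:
G(J, L) = 1 + J (G(J, L) = J - 1*(-1) = J + 1 = 1 + J)
26*(G(-3, 3) - 23) = 26*((1 - 3) - 23) = 26*(-2 - 23) = 26*(-25) = -650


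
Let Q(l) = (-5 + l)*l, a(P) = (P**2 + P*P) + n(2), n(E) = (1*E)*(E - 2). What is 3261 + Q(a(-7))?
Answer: 12375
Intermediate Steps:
n(E) = E*(-2 + E)
a(P) = 2*P**2 (a(P) = (P**2 + P*P) + 2*(-2 + 2) = (P**2 + P**2) + 2*0 = 2*P**2 + 0 = 2*P**2)
Q(l) = l*(-5 + l)
3261 + Q(a(-7)) = 3261 + (2*(-7)**2)*(-5 + 2*(-7)**2) = 3261 + (2*49)*(-5 + 2*49) = 3261 + 98*(-5 + 98) = 3261 + 98*93 = 3261 + 9114 = 12375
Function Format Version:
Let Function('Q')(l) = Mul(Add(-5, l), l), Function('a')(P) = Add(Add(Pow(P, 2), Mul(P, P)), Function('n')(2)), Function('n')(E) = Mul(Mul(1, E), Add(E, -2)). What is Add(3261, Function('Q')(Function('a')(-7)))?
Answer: 12375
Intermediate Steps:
Function('n')(E) = Mul(E, Add(-2, E))
Function('a')(P) = Mul(2, Pow(P, 2)) (Function('a')(P) = Add(Add(Pow(P, 2), Mul(P, P)), Mul(2, Add(-2, 2))) = Add(Add(Pow(P, 2), Pow(P, 2)), Mul(2, 0)) = Add(Mul(2, Pow(P, 2)), 0) = Mul(2, Pow(P, 2)))
Function('Q')(l) = Mul(l, Add(-5, l))
Add(3261, Function('Q')(Function('a')(-7))) = Add(3261, Mul(Mul(2, Pow(-7, 2)), Add(-5, Mul(2, Pow(-7, 2))))) = Add(3261, Mul(Mul(2, 49), Add(-5, Mul(2, 49)))) = Add(3261, Mul(98, Add(-5, 98))) = Add(3261, Mul(98, 93)) = Add(3261, 9114) = 12375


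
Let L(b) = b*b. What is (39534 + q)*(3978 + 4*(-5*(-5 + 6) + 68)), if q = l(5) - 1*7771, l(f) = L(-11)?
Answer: 134869320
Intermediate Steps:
L(b) = b**2
l(f) = 121 (l(f) = (-11)**2 = 121)
q = -7650 (q = 121 - 1*7771 = 121 - 7771 = -7650)
(39534 + q)*(3978 + 4*(-5*(-5 + 6) + 68)) = (39534 - 7650)*(3978 + 4*(-5*(-5 + 6) + 68)) = 31884*(3978 + 4*(-5*1 + 68)) = 31884*(3978 + 4*(-5 + 68)) = 31884*(3978 + 4*63) = 31884*(3978 + 252) = 31884*4230 = 134869320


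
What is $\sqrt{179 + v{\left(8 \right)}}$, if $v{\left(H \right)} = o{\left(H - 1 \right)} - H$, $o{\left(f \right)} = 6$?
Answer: $\sqrt{177} \approx 13.304$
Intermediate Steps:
$v{\left(H \right)} = 6 - H$
$\sqrt{179 + v{\left(8 \right)}} = \sqrt{179 + \left(6 - 8\right)} = \sqrt{179 - 2} = \sqrt{177}$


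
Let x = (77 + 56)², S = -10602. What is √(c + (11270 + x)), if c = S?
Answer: √18357 ≈ 135.49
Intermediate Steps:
x = 17689 (x = 133² = 17689)
c = -10602
√(c + (11270 + x)) = √(-10602 + (11270 + 17689)) = √(-10602 + 28959) = √18357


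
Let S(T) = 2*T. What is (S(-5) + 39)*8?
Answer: 232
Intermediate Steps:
(S(-5) + 39)*8 = (2*(-5) + 39)*8 = (-10 + 39)*8 = 29*8 = 232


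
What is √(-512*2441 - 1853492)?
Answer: 2*I*√775821 ≈ 1761.6*I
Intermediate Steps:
√(-512*2441 - 1853492) = √(-1249792 - 1853492) = √(-3103284) = 2*I*√775821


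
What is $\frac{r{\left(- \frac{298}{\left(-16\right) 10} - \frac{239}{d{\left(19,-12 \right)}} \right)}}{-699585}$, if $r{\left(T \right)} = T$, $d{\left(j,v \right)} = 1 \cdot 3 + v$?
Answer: $- \frac{20461}{503701200} \approx -4.0621 \cdot 10^{-5}$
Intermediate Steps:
$d{\left(j,v \right)} = 3 + v$
$\frac{r{\left(- \frac{298}{\left(-16\right) 10} - \frac{239}{d{\left(19,-12 \right)}} \right)}}{-699585} = \frac{- \frac{298}{\left(-16\right) 10} - \frac{239}{3 - 12}}{-699585} = \left(- \frac{298}{-160} - \frac{239}{-9}\right) \left(- \frac{1}{699585}\right) = \left(\left(-298\right) \left(- \frac{1}{160}\right) - - \frac{239}{9}\right) \left(- \frac{1}{699585}\right) = \left(\frac{149}{80} + \frac{239}{9}\right) \left(- \frac{1}{699585}\right) = \frac{20461}{720} \left(- \frac{1}{699585}\right) = - \frac{20461}{503701200}$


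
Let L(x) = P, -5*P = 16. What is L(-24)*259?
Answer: -4144/5 ≈ -828.80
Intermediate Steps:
P = -16/5 (P = -1/5*16 = -16/5 ≈ -3.2000)
L(x) = -16/5
L(-24)*259 = -16/5*259 = -4144/5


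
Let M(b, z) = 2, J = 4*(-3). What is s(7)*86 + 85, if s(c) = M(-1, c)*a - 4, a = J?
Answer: -2323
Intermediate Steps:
J = -12
a = -12
s(c) = -28 (s(c) = 2*(-12) - 4 = -24 - 4 = -28)
s(7)*86 + 85 = -28*86 + 85 = -2408 + 85 = -2323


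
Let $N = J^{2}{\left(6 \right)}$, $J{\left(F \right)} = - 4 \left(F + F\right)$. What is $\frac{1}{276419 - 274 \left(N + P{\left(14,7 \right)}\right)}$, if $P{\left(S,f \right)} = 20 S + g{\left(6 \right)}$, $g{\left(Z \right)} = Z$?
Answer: $- \frac{1}{433241} \approx -2.3082 \cdot 10^{-6}$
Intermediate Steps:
$P{\left(S,f \right)} = 6 + 20 S$ ($P{\left(S,f \right)} = 20 S + 6 = 6 + 20 S$)
$J{\left(F \right)} = - 8 F$ ($J{\left(F \right)} = - 4 \cdot 2 F = - 8 F$)
$N = 2304$ ($N = \left(\left(-8\right) 6\right)^{2} = \left(-48\right)^{2} = 2304$)
$\frac{1}{276419 - 274 \left(N + P{\left(14,7 \right)}\right)} = \frac{1}{276419 - 274 \left(2304 + \left(6 + 20 \cdot 14\right)\right)} = \frac{1}{276419 - 274 \left(2304 + \left(6 + 280\right)\right)} = \frac{1}{276419 - 274 \left(2304 + 286\right)} = \frac{1}{276419 - 709660} = \frac{1}{-433241} = - \frac{1}{433241}$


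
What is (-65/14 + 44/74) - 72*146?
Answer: -5447313/518 ≈ -10516.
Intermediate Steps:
(-65/14 + 44/74) - 72*146 = (-65*1/14 + 44*(1/74)) - 10512 = (-65/14 + 22/37) - 10512 = -2097/518 - 10512 = -5447313/518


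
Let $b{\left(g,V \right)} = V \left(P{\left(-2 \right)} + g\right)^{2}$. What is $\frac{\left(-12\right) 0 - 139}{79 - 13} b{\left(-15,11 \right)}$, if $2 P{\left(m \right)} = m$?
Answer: $- \frac{17792}{3} \approx -5930.7$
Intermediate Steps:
$P{\left(m \right)} = \frac{m}{2}$
$b{\left(g,V \right)} = V \left(-1 + g\right)^{2}$ ($b{\left(g,V \right)} = V \left(\frac{1}{2} \left(-2\right) + g\right)^{2} = V \left(-1 + g\right)^{2}$)
$\frac{\left(-12\right) 0 - 139}{79 - 13} b{\left(-15,11 \right)} = \frac{\left(-12\right) 0 - 139}{79 - 13} \cdot 11 \left(-1 - 15\right)^{2} = \frac{0 - 139}{66} \cdot 11 \left(-16\right)^{2} = \left(-139\right) \frac{1}{66} \cdot 11 \cdot 256 = \left(- \frac{139}{66}\right) 2816 = - \frac{17792}{3}$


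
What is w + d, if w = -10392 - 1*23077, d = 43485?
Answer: 10016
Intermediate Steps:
w = -33469 (w = -10392 - 23077 = -33469)
w + d = -33469 + 43485 = 10016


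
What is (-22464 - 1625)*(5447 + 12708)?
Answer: -437335795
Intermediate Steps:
(-22464 - 1625)*(5447 + 12708) = -24089*18155 = -437335795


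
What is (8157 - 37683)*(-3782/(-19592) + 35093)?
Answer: -163713535587/158 ≈ -1.0362e+9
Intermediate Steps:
(8157 - 37683)*(-3782/(-19592) + 35093) = -29526*(-3782*(-1/19592) + 35093) = -29526*(61/316 + 35093) = -29526*11089449/316 = -163713535587/158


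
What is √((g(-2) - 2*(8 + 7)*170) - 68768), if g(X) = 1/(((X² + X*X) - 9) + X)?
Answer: I*√664815/3 ≈ 271.79*I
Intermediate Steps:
g(X) = 1/(-9 + X + 2*X²) (g(X) = 1/(((X² + X²) - 9) + X) = 1/((2*X² - 9) + X) = 1/((-9 + 2*X²) + X) = 1/(-9 + X + 2*X²))
√((g(-2) - 2*(8 + 7)*170) - 68768) = √((1/(-9 - 2 + 2*(-2)²) - 2*(8 + 7)*170) - 68768) = √((1/(-9 - 2 + 2*4) - 2*15*170) - 68768) = √((1/(-9 - 2 + 8) - 30*170) - 68768) = √((1/(-3) - 5100) - 68768) = √((-⅓ - 5100) - 68768) = √(-15301/3 - 68768) = √(-221605/3) = I*√664815/3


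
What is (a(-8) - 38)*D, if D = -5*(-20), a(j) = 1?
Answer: -3700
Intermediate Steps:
D = 100
(a(-8) - 38)*D = (1 - 38)*100 = -37*100 = -3700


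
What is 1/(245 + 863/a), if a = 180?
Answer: 180/44963 ≈ 0.0040033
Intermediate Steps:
1/(245 + 863/a) = 1/(245 + 863/180) = 1/(44963/180) = 180/44963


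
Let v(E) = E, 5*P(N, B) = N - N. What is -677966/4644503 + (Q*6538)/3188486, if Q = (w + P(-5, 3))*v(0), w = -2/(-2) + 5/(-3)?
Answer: -677966/4644503 ≈ -0.14597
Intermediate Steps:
P(N, B) = 0 (P(N, B) = (N - N)/5 = (1/5)*0 = 0)
w = -2/3 (w = -2*(-1/2) + 5*(-1/3) = 1 - 5/3 = -2/3 ≈ -0.66667)
Q = 0 (Q = (-2/3 + 0)*0 = -2/3*0 = 0)
-677966/4644503 + (Q*6538)/3188486 = -677966/4644503 + (0*6538)/3188486 = -677966*1/4644503 + 0*(1/3188486) = -677966/4644503 + 0 = -677966/4644503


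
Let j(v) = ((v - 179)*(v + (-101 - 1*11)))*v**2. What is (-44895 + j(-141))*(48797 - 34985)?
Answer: 22230702187380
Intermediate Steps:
j(v) = v**2*(-179 + v)*(-112 + v) (j(v) = ((-179 + v)*(v + (-101 - 11)))*v**2 = ((-179 + v)*(v - 112))*v**2 = ((-179 + v)*(-112 + v))*v**2 = v**2*(-179 + v)*(-112 + v))
(-44895 + j(-141))*(48797 - 34985) = (-44895 + (-141)**2*(20048 + (-141)**2 - 291*(-141)))*(48797 - 34985) = (-44895 + 19881*(20048 + 19881 + 41031))*13812 = (-44895 + 19881*80960)*13812 = (-44895 + 1609565760)*13812 = 1609520865*13812 = 22230702187380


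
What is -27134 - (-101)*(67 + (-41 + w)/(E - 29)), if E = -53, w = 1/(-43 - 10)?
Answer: -44147704/2173 ≈ -20316.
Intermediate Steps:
w = -1/53 (w = 1/(-53) = -1/53 ≈ -0.018868)
-27134 - (-101)*(67 + (-41 + w)/(E - 29)) = -27134 - (-101)*(67 + (-41 - 1/53)/(-53 - 29)) = -27134 - (-101)*(67 - 2174/53/(-82)) = -27134 - (-101)*(67 - 2174/53*(-1/82)) = -27134 - (-101)*(67 + 1087/2173) = -27134 - (-101)*146678/2173 = -27134 - 1*(-14814478/2173) = -27134 + 14814478/2173 = -44147704/2173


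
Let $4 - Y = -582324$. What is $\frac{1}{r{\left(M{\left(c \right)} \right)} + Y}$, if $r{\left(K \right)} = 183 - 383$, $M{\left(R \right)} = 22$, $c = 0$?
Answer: $\frac{1}{582128} \approx 1.7178 \cdot 10^{-6}$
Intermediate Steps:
$Y = 582328$ ($Y = 4 - -582324 = 4 + 582324 = 582328$)
$r{\left(K \right)} = -200$ ($r{\left(K \right)} = 183 - 383 = -200$)
$\frac{1}{r{\left(M{\left(c \right)} \right)} + Y} = \frac{1}{-200 + 582328} = \frac{1}{582128}$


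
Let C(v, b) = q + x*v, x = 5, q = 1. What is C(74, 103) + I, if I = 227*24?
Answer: 5819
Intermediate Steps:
C(v, b) = 1 + 5*v
I = 5448
C(74, 103) + I = (1 + 5*74) + 5448 = (1 + 370) + 5448 = 371 + 5448 = 5819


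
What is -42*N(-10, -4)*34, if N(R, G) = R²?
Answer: -142800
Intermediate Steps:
-42*N(-10, -4)*34 = -42*(-10)²*34 = -42*100*34 = -4200*34 = -142800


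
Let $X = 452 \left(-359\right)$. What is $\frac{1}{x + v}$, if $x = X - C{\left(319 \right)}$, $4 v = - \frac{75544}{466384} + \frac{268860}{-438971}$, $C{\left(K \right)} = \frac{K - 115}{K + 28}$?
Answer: $- \frac{35520490324904}{5763866683668301651} \approx -6.1626 \cdot 10^{-6}$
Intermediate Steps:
$C{\left(K \right)} = \frac{-115 + K}{28 + K}$
$v = - \frac{19819203433}{102364525432}$ ($v = \frac{- \frac{75544}{466384} + \frac{268860}{-438971}}{4} = \frac{\left(-75544\right) \frac{1}{466384} + 268860 \left(- \frac{1}{438971}\right)}{4} = \frac{- \frac{9443}{58298} - \frac{268860}{438971}}{4} = \frac{1}{4} \left(- \frac{19819203433}{25591131358}\right) = - \frac{19819203433}{102364525432} \approx -0.19361$)
$X = -162268$
$x = - \frac{56307200}{347}$ ($x = -162268 - \frac{-115 + 319}{28 + 319} = -162268 - \frac{1}{347} \cdot 204 = -162268 - \frac{204}{347} = - \frac{56307200}{347} \approx -1.6227 \cdot 10^{5}$)
$\frac{1}{x + v} = \frac{1}{- \frac{56307200}{347} - \frac{19819203433}{102364525432}} = \frac{1}{- \frac{5763866683668301651}{35520490324904}} = - \frac{35520490324904}{5763866683668301651}$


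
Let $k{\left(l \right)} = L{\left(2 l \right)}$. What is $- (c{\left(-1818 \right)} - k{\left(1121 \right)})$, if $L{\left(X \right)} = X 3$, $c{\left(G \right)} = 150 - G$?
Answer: $4758$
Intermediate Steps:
$L{\left(X \right)} = 3 X$
$k{\left(l \right)} = 6 l$ ($k{\left(l \right)} = 3 \cdot 2 l = 6 l$)
$- (c{\left(-1818 \right)} - k{\left(1121 \right)}) = - (\left(150 - -1818\right) - 6 \cdot 1121) = - (\left(150 + 1818\right) - 6726) = - (1968 - 6726) = \left(-1\right) \left(-4758\right) = 4758$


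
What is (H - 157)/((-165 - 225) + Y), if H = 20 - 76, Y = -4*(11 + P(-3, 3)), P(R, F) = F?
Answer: 213/446 ≈ 0.47758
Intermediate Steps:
Y = -56 (Y = -4*(11 + 3) = -4*14 = -56)
H = -56
(H - 157)/((-165 - 225) + Y) = (-56 - 157)/((-165 - 225) - 56) = -213/(-390 - 56) = -213/(-446) = -213*(-1/446) = 213/446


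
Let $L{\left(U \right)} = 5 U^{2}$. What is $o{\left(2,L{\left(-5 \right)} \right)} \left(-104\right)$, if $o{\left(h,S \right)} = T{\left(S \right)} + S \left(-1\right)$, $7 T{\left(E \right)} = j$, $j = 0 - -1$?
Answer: $\frac{90896}{7} \approx 12985.0$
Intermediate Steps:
$j = 1$ ($j = 0 + 1 = 1$)
$T{\left(E \right)} = \frac{1}{7}$ ($T{\left(E \right)} = \frac{1}{7} \cdot 1 = \frac{1}{7}$)
$o{\left(h,S \right)} = \frac{1}{7} - S$ ($o{\left(h,S \right)} = \frac{1}{7} + S \left(-1\right) = \frac{1}{7} - S$)
$o{\left(2,L{\left(-5 \right)} \right)} \left(-104\right) = \left(\frac{1}{7} - 5 \left(-5\right)^{2}\right) \left(-104\right) = \left(\frac{1}{7} - 5 \cdot 25\right) \left(-104\right) = \left(\frac{1}{7} - 125\right) \left(-104\right) = \left(- \frac{874}{7}\right) \left(-104\right) = \frac{90896}{7}$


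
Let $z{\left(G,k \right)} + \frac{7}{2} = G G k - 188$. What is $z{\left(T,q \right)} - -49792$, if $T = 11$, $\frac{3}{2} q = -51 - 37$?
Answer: $\frac{255011}{6} \approx 42502.0$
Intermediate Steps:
$q = - \frac{176}{3}$ ($q = \frac{2 \left(-51 - 37\right)}{3} = \frac{2}{3} \left(-88\right) = - \frac{176}{3} \approx -58.667$)
$z{\left(G,k \right)} = - \frac{383}{2} + k G^{2}$ ($z{\left(G,k \right)} = - \frac{7}{2} + \left(G G k - 188\right) = - \frac{7}{2} + \left(G^{2} k - 188\right) = - \frac{7}{2} + \left(k G^{2} - 188\right) = - \frac{7}{2} + \left(-188 + k G^{2}\right) = - \frac{383}{2} + k G^{2}$)
$z{\left(T,q \right)} - -49792 = \left(- \frac{383}{2} - \frac{176 \cdot 11^{2}}{3}\right) - -49792 = \left(- \frac{383}{2} - \frac{21296}{3}\right) + 49792 = - \frac{43741}{6} + 49792 = \frac{255011}{6}$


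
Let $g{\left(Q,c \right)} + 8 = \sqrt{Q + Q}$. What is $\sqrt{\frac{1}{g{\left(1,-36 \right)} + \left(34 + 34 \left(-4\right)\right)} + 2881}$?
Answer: $\frac{\sqrt{316909 - 2881 \sqrt{2}}}{\sqrt{110 - \sqrt{2}}} \approx 53.675$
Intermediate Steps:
$g{\left(Q,c \right)} = -8 + \sqrt{2} \sqrt{Q}$ ($g{\left(Q,c \right)} = -8 + \sqrt{Q + Q} = -8 + \sqrt{2 Q} = -8 + \sqrt{2} \sqrt{Q}$)
$\sqrt{\frac{1}{g{\left(1,-36 \right)} + \left(34 + 34 \left(-4\right)\right)} + 2881} = \sqrt{\frac{1}{\left(-8 + \sqrt{2} \sqrt{1}\right) + \left(34 + 34 \left(-4\right)\right)} + 2881} = \sqrt{\frac{1}{\left(-8 + \sqrt{2} \cdot 1\right) + \left(34 - 136\right)} + 2881} = \sqrt{\frac{1}{\left(-8 + \sqrt{2}\right) - 102} + 2881} = \sqrt{\frac{1}{-110 + \sqrt{2}} + 2881} = \sqrt{2881 + \frac{1}{-110 + \sqrt{2}}}$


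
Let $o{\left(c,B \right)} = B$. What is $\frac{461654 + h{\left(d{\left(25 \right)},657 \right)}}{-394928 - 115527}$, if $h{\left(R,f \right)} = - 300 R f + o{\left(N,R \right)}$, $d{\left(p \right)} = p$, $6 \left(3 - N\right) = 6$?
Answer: $\frac{4465821}{510455} \approx 8.7487$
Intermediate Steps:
$N = 2$ ($N = 3 - 1 = 2$)
$h{\left(R,f \right)} = R - 300 R f$ ($h{\left(R,f \right)} = - 300 R f + R = R - 300 R f$)
$\frac{461654 + h{\left(d{\left(25 \right)},657 \right)}}{-394928 - 115527} = \frac{461654 + 25 \left(1 - 197100\right)}{-394928 - 115527} = \frac{461654 + 25 \left(1 - 197100\right)}{-510455} = \left(461654 + 25 \left(-197099\right)\right) \left(- \frac{1}{510455}\right) = \left(461654 - 4927475\right) \left(- \frac{1}{510455}\right) = \left(-4465821\right) \left(- \frac{1}{510455}\right) = \frac{4465821}{510455}$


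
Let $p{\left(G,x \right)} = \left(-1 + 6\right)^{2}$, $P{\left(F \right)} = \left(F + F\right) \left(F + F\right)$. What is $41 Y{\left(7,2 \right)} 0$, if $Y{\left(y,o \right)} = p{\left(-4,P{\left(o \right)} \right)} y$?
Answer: $0$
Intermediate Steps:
$P{\left(F \right)} = 4 F^{2}$ ($P{\left(F \right)} = 2 F 2 F = 4 F^{2}$)
$p{\left(G,x \right)} = 25$ ($p{\left(G,x \right)} = 5^{2} = 25$)
$Y{\left(y,o \right)} = 25 y$
$41 Y{\left(7,2 \right)} 0 = 41 \cdot 25 \cdot 7 \cdot 0 = 41 \cdot 175 \cdot 0 = 7175 \cdot 0 = 0$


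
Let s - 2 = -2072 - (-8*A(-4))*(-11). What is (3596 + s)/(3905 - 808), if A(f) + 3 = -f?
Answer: 1438/3097 ≈ 0.46432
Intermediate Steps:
A(f) = -3 - f
s = -2158 (s = 2 + (-2072 - (-8*(-3 - 1*(-4)))*(-11)) = 2 + (-2072 - (-8*(-3 + 4))*(-11)) = 2 + (-2072 - (-8*1)*(-11)) = 2 + (-2072 - (-8)*(-11)) = 2 + (-2072 - 1*88) = 2 + (-2072 - 88) = 2 - 2160 = -2158)
(3596 + s)/(3905 - 808) = (3596 - 2158)/(3905 - 808) = 1438/3097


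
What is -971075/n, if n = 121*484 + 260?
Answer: -971075/58824 ≈ -16.508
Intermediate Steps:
n = 58824 (n = 58564 + 260 = 58824)
-971075/n = -971075/58824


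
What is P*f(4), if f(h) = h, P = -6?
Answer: -24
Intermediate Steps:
P*f(4) = -6*4 = -24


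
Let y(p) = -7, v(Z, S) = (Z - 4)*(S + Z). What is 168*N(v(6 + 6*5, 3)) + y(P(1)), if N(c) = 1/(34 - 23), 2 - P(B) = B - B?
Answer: 91/11 ≈ 8.2727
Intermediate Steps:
P(B) = 2 (P(B) = 2 - (B - B) = 2 - 1*0 = 2 + 0 = 2)
v(Z, S) = (-4 + Z)*(S + Z)
N(c) = 1/11
168*N(v(6 + 6*5, 3)) + y(P(1)) = 168*(1/11) - 7 = 168/11 - 7 = 91/11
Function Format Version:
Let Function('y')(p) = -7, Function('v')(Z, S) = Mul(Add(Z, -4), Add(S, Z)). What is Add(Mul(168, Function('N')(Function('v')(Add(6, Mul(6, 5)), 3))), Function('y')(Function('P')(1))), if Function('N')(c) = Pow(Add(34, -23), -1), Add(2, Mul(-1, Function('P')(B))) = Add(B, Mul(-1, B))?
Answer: Rational(91, 11) ≈ 8.2727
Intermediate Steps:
Function('P')(B) = 2 (Function('P')(B) = Add(2, Mul(-1, Add(B, Mul(-1, B)))) = Add(2, Mul(-1, 0)) = Add(2, 0) = 2)
Function('v')(Z, S) = Mul(Add(-4, Z), Add(S, Z))
Function('N')(c) = Rational(1, 11) (Function('N')(c) = Pow(11, -1) = Rational(1, 11))
Add(Mul(168, Function('N')(Function('v')(Add(6, Mul(6, 5)), 3))), Function('y')(Function('P')(1))) = Add(Mul(168, Rational(1, 11)), -7) = Add(Rational(168, 11), -7) = Rational(91, 11)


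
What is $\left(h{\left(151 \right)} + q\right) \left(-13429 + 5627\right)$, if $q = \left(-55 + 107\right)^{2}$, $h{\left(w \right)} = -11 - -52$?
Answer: $-21416490$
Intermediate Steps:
$h{\left(w \right)} = 41$ ($h{\left(w \right)} = -11 + 52 = 41$)
$q = 2704$ ($q = 52^{2} = 2704$)
$\left(h{\left(151 \right)} + q\right) \left(-13429 + 5627\right) = \left(41 + 2704\right) \left(-13429 + 5627\right) = 2745 \left(-7802\right) = -21416490$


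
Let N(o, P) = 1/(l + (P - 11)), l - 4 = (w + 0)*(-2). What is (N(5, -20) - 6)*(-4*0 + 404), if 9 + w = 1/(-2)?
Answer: -4949/2 ≈ -2474.5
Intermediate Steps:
w = -19/2 (w = -9 + 1/(-2) = -9 - ½ = -19/2 ≈ -9.5000)
l = 23 (l = 4 + (-19/2 + 0)*(-2) = 4 - 19/2*(-2) = 4 + 19 = 23)
N(o, P) = 1/(12 + P) (N(o, P) = 1/(23 + (P - 11)) = 1/(23 + (-11 + P)) = 1/(12 + P))
(N(5, -20) - 6)*(-4*0 + 404) = (1/(12 - 20) - 6)*(-4*0 + 404) = (1/(-8) - 6)*(0 + 404) = (-⅛ - 6)*404 = -49/8*404 = -4949/2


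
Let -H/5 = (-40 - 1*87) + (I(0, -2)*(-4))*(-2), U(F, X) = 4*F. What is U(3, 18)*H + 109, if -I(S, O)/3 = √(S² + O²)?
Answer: 10609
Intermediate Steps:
I(S, O) = -3*√(O² + S²) (I(S, O) = -3*√(S² + O²) = -3*√(O² + S²))
H = 875 (H = -5*((-40 - 1*87) + (-3*√((-2)² + 0²)*(-4))*(-2)) = -5*((-40 - 87) + (-3*√(4 + 0)*(-4))*(-2)) = -5*(-127 + (-3*√4*(-4))*(-2)) = -5*(-127 + (-3*2*(-4))*(-2)) = -5*(-127 - 6*(-4)*(-2)) = -5*(-127 + 24*(-2)) = -5*(-127 - 48) = -5*(-175) = 875)
U(3, 18)*H + 109 = (4*3)*875 + 109 = 12*875 + 109 = 10500 + 109 = 10609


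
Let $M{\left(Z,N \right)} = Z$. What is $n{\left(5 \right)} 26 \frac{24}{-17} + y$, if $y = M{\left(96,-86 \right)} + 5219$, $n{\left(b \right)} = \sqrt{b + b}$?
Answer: $5315 - \frac{624 \sqrt{10}}{17} \approx 5198.9$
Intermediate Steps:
$n{\left(b \right)} = \sqrt{2} \sqrt{b}$ ($n{\left(b \right)} = \sqrt{2 b} = \sqrt{2} \sqrt{b}$)
$y = 5315$ ($y = 96 + 5219 = 5315$)
$n{\left(5 \right)} 26 \frac{24}{-17} + y = \sqrt{2} \sqrt{5} \cdot 26 \frac{24}{-17} + 5315 = \sqrt{10} \cdot 26 \cdot 24 \left(- \frac{1}{17}\right) + 5315 = 26 \sqrt{10} \left(- \frac{24}{17}\right) + 5315 = - \frac{624 \sqrt{10}}{17} + 5315 = 5315 - \frac{624 \sqrt{10}}{17}$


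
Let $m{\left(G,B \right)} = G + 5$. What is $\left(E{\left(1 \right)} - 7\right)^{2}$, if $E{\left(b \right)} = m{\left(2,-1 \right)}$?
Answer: $0$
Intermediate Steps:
$m{\left(G,B \right)} = 5 + G$
$E{\left(b \right)} = 7$ ($E{\left(b \right)} = 5 + 2 = 7$)
$\left(E{\left(1 \right)} - 7\right)^{2} = \left(7 - 7\right)^{2} = 0^{2} = 0$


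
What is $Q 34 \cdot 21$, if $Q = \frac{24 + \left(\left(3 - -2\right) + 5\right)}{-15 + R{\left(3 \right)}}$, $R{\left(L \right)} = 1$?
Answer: $-1734$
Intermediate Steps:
$Q = - \frac{17}{7}$ ($Q = \frac{24 + \left(\left(3 - -2\right) + 5\right)}{-15 + 1} = \frac{24 + \left(\left(3 + 2\right) + 5\right)}{-14} = \left(24 + \left(5 + 5\right)\right) \left(- \frac{1}{14}\right) = \left(24 + 10\right) \left(- \frac{1}{14}\right) = 34 \left(- \frac{1}{14}\right) = - \frac{17}{7} \approx -2.4286$)
$Q 34 \cdot 21 = \left(- \frac{17}{7}\right) 34 \cdot 21 = \left(- \frac{578}{7}\right) 21 = -1734$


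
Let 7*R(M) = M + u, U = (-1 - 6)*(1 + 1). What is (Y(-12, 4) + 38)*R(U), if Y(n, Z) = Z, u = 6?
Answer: -48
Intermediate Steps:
U = -14 (U = -7*2 = -14)
R(M) = 6/7 + M/7 (R(M) = (M + 6)/7 = (6 + M)/7 = 6/7 + M/7)
(Y(-12, 4) + 38)*R(U) = (4 + 38)*(6/7 + (⅐)*(-14)) = 42*(6/7 - 2) = 42*(-8/7) = -48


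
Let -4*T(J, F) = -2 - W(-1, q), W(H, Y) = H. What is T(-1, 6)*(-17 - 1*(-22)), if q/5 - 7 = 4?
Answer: 5/4 ≈ 1.2500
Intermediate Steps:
q = 55 (q = 35 + 5*4 = 35 + 20 = 55)
T(J, F) = 1/4 (T(J, F) = -(-2 - 1*(-1))/4 = -(-2 + 1)/4 = -1/4*(-1) = 1/4)
T(-1, 6)*(-17 - 1*(-22)) = (-17 - 1*(-22))/4 = (-17 + 22)/4 = (1/4)*5 = 5/4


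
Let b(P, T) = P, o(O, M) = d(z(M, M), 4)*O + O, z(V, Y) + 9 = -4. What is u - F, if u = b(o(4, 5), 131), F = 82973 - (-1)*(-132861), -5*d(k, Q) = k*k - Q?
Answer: 49760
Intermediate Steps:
z(V, Y) = -13 (z(V, Y) = -9 - 4 = -13)
d(k, Q) = -k**2/5 + Q/5 (d(k, Q) = -(k*k - Q)/5 = -(k**2 - Q)/5 = -k**2/5 + Q/5)
o(O, M) = -32*O (o(O, M) = (-1/5*(-13)**2 + (1/5)*4)*O + O = (-1/5*169 + 4/5)*O + O = (-169/5 + 4/5)*O + O = -33*O + O = -32*O)
F = -49888 (F = 82973 - 1*132861 = 82973 - 132861 = -49888)
u = -128 (u = -32*4 = -128)
u - F = -128 - 1*(-49888) = -128 + 49888 = 49760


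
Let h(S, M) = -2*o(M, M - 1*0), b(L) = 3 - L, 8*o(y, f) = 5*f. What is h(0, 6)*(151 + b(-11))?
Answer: -2475/2 ≈ -1237.5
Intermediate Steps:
o(y, f) = 5*f/8 (o(y, f) = (5*f)/8 = 5*f/8)
h(S, M) = -5*M/4 (h(S, M) = -5*(M - 1*0)/4 = -5*(M + 0)/4 = -5*M/4)
h(0, 6)*(151 + b(-11)) = (-5/4*6)*(151 + (3 - 1*(-11))) = -15*(151 + (3 + 11))/2 = -15*(151 + 14)/2 = -15/2*165 = -2475/2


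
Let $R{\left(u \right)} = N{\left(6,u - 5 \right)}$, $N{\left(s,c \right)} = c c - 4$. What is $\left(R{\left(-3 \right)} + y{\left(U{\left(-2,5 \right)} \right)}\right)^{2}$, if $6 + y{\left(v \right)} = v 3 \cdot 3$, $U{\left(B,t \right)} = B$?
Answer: $1296$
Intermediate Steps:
$N{\left(s,c \right)} = -4 + c^{2}$ ($N{\left(s,c \right)} = c^{2} - 4 = -4 + c^{2}$)
$R{\left(u \right)} = -4 + \left(-5 + u\right)^{2}$ ($R{\left(u \right)} = -4 + \left(u - 5\right)^{2} = -4 + \left(-5 + u\right)^{2}$)
$y{\left(v \right)} = -6 + 9 v$ ($y{\left(v \right)} = -6 + v 3 \cdot 3 = -6 + 3 v 3 = -6 + 9 v$)
$\left(R{\left(-3 \right)} + y{\left(U{\left(-2,5 \right)} \right)}\right)^{2} = \left(\left(-4 + \left(-5 - 3\right)^{2}\right) + \left(-6 + 9 \left(-2\right)\right)\right)^{2} = \left(\left(-4 + \left(-8\right)^{2}\right) - 24\right)^{2} = \left(\left(-4 + 64\right) - 24\right)^{2} = \left(60 - 24\right)^{2} = 36^{2} = 1296$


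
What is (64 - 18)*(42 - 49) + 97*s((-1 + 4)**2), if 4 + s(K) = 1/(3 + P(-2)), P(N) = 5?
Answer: -5583/8 ≈ -697.88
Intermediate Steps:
s(K) = -31/8 (s(K) = -4 + 1/(3 + 5) = -4 + 1/8 = -31/8)
(64 - 18)*(42 - 49) + 97*s((-1 + 4)**2) = (64 - 18)*(42 - 49) + 97*(-31/8) = 46*(-7) - 3007/8 = -322 - 3007/8 = -5583/8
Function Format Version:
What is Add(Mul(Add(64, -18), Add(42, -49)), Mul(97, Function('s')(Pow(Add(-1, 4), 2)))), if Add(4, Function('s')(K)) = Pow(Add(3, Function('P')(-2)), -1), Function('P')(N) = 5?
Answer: Rational(-5583, 8) ≈ -697.88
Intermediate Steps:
Function('s')(K) = Rational(-31, 8) (Function('s')(K) = Add(-4, Pow(Add(3, 5), -1)) = Add(-4, Pow(8, -1)) = Add(-4, Rational(1, 8)) = Rational(-31, 8))
Add(Mul(Add(64, -18), Add(42, -49)), Mul(97, Function('s')(Pow(Add(-1, 4), 2)))) = Add(Mul(Add(64, -18), Add(42, -49)), Mul(97, Rational(-31, 8))) = Add(Mul(46, -7), Rational(-3007, 8)) = Add(-322, Rational(-3007, 8)) = Rational(-5583, 8)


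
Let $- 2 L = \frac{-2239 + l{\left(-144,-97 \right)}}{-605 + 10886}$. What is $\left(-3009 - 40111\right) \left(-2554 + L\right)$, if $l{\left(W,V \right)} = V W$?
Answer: $\frac{1132483780120}{10281} \approx 1.1015 \cdot 10^{8}$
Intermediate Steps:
$L = - \frac{11729}{20562}$ ($L = - \frac{\left(-2239 - -13968\right) \frac{1}{-605 + 10886}}{2} = - \frac{\left(-2239 + 13968\right) \frac{1}{10281}}{2} = - \frac{11729 \cdot \frac{1}{10281}}{2} = \left(- \frac{1}{2}\right) \frac{11729}{10281} = - \frac{11729}{20562} \approx -0.57042$)
$\left(-3009 - 40111\right) \left(-2554 + L\right) = \left(-3009 - 40111\right) \left(-2554 - \frac{11729}{20562}\right) = \left(-43120\right) \left(- \frac{52527077}{20562}\right) = \frac{1132483780120}{10281}$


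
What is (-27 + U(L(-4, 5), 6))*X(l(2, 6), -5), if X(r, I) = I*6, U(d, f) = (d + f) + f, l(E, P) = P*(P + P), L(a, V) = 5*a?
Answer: 1050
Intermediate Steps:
l(E, P) = 2*P² (l(E, P) = P*(2*P) = 2*P²)
U(d, f) = d + 2*f
X(r, I) = 6*I
(-27 + U(L(-4, 5), 6))*X(l(2, 6), -5) = (-27 + (5*(-4) + 2*6))*(6*(-5)) = (-27 + (-20 + 12))*(-30) = (-27 - 8)*(-30) = -35*(-30) = 1050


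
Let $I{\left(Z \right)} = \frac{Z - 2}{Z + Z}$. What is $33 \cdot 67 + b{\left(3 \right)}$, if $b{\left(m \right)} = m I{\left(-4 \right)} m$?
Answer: $\frac{8871}{4} \approx 2217.8$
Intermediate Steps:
$I{\left(Z \right)} = \frac{-2 + Z}{2 Z}$
$b{\left(m \right)} = \frac{3 m^{2}}{4}$ ($b{\left(m \right)} = m \frac{-2 - 4}{2 \left(-4\right)} m = m \frac{1}{2} \left(- \frac{1}{4}\right) \left(-6\right) m = m \frac{3}{4} m = \frac{3 m}{4} m = \frac{3 m^{2}}{4}$)
$33 \cdot 67 + b{\left(3 \right)} = 33 \cdot 67 + \frac{3 \cdot 3^{2}}{4} = 2211 + \frac{3}{4} \cdot 9 = 2211 + \frac{27}{4} = \frac{8871}{4}$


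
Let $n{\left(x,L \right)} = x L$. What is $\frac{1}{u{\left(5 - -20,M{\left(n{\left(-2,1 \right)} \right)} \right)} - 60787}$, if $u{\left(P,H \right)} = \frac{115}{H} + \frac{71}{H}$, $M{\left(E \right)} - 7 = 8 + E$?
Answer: $- \frac{13}{790045} \approx -1.6455 \cdot 10^{-5}$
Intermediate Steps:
$n{\left(x,L \right)} = L x$
$M{\left(E \right)} = 15 + E$ ($M{\left(E \right)} = 7 + \left(8 + E\right) = 15 + E$)
$u{\left(P,H \right)} = \frac{186}{H}$
$\frac{1}{u{\left(5 - -20,M{\left(n{\left(-2,1 \right)} \right)} \right)} - 60787} = \frac{1}{\frac{186}{15 + 1 \left(-2\right)} - 60787} = \frac{1}{\frac{186}{15 - 2} - 60787} = \frac{1}{\frac{186}{13} - 60787} = \frac{1}{- \frac{790045}{13}} = - \frac{13}{790045}$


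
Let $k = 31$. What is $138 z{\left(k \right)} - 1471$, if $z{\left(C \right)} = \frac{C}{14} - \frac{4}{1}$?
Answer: $- \frac{12022}{7} \approx -1717.4$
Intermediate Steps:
$z{\left(C \right)} = -4 + \frac{C}{14}$ ($z{\left(C \right)} = C \frac{1}{14} - 4 = \frac{C}{14} - 4 = -4 + \frac{C}{14}$)
$138 z{\left(k \right)} - 1471 = 138 \left(-4 + \frac{1}{14} \cdot 31\right) - 1471 = 138 \left(-4 + \frac{31}{14}\right) - 1471 = 138 \left(- \frac{25}{14}\right) - 1471 = - \frac{1725}{7} - 1471 = - \frac{12022}{7}$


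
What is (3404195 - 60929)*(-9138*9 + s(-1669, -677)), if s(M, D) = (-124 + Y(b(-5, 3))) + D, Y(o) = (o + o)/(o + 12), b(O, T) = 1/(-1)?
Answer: -3053989909350/11 ≈ -2.7764e+11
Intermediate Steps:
b(O, T) = -1
Y(o) = 2*o/(12 + o) (Y(o) = (2*o)/(12 + o) = 2*o/(12 + o))
s(M, D) = -1366/11 + D (s(M, D) = (-124 + 2*(-1)/(12 - 1)) + D = (-124 + 2*(-1)/11) + D = (-124 + 2*(-1)*(1/11)) + D = (-124 - 2/11) + D = -1366/11 + D)
(3404195 - 60929)*(-9138*9 + s(-1669, -677)) = (3404195 - 60929)*(-9138*9 + (-1366/11 - 677)) = 3343266*(-82242 - 8813/11) = 3343266*(-913475/11) = -3053989909350/11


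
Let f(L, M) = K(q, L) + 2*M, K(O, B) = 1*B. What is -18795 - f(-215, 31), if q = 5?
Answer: -18642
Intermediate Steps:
K(O, B) = B
f(L, M) = L + 2*M
-18795 - f(-215, 31) = -18795 - (-215 + 2*31) = -18795 - (-215 + 62) = -18795 - 1*(-153) = -18795 + 153 = -18642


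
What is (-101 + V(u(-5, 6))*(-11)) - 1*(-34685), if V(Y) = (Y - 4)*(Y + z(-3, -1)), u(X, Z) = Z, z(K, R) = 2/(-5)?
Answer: 172304/5 ≈ 34461.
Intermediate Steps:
z(K, R) = -⅖ (z(K, R) = 2*(-⅕) = -⅖)
V(Y) = (-4 + Y)*(-⅖ + Y) (V(Y) = (Y - 4)*(Y - ⅖) = (-4 + Y)*(-⅖ + Y))
(-101 + V(u(-5, 6))*(-11)) - 1*(-34685) = (-101 + (8/5 + 6² - 22/5*6)*(-11)) - 1*(-34685) = (-101 + (8/5 + 36 - 132/5)*(-11)) + 34685 = (-101 + (56/5)*(-11)) + 34685 = (-101 - 616/5) + 34685 = -1121/5 + 34685 = 172304/5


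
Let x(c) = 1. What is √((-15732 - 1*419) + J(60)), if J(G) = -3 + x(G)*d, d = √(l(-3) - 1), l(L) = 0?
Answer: √(-16154 + I) ≈ 0.0039 + 127.1*I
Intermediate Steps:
d = I (d = √(0 - 1) = √(-1) = I ≈ 1.0*I)
J(G) = -3 + I (J(G) = -3 + 1*I = -3 + I)
√((-15732 - 1*419) + J(60)) = √((-15732 - 1*419) + (-3 + I)) = √((-15732 - 419) + (-3 + I)) = √(-16151 + (-3 + I)) = √(-16154 + I)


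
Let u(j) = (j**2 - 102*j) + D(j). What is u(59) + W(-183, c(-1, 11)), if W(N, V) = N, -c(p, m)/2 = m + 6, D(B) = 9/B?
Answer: -160471/59 ≈ -2719.8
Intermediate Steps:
c(p, m) = -12 - 2*m (c(p, m) = -2*(m + 6) = -2*(6 + m) = -12 - 2*m)
u(j) = j**2 - 102*j + 9/j (u(j) = (j**2 - 102*j) + 9/j = j**2 - 102*j + 9/j)
u(59) + W(-183, c(-1, 11)) = (9 + 59**2*(-102 + 59))/59 - 183 = (9 + 3481*(-43))/59 - 183 = (9 - 149683)/59 - 183 = (1/59)*(-149674) - 183 = -149674/59 - 183 = -160471/59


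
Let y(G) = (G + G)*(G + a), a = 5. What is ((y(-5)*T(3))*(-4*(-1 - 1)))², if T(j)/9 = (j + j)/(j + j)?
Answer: 0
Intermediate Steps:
T(j) = 9 (T(j) = 9*((j + j)/(j + j)) = 9*((2*j)/((2*j))) = 9*((2*j)*(1/(2*j))) = 9*1 = 9)
y(G) = 2*G*(5 + G) (y(G) = (G + G)*(G + 5) = (2*G)*(5 + G) = 2*G*(5 + G))
((y(-5)*T(3))*(-4*(-1 - 1)))² = (((2*(-5)*(5 - 5))*9)*(-4*(-1 - 1)))² = (((2*(-5)*0)*9)*(-4*(-2)))² = ((0*9)*8)² = (0*8)² = 0² = 0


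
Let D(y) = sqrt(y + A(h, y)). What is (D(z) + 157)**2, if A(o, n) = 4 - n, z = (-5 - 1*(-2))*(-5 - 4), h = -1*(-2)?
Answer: 25281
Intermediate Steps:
h = 2
z = 27 (z = (-5 + 2)*(-9) = -3*(-9) = 27)
D(y) = 2 (D(y) = sqrt(y + (4 - y)) = sqrt(4) = 2)
(D(z) + 157)**2 = (2 + 157)**2 = 159**2 = 25281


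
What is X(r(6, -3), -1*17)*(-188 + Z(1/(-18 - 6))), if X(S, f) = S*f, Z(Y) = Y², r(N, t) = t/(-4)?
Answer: 1840879/768 ≈ 2397.0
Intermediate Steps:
r(N, t) = -t/4 (r(N, t) = t*(-¼) = -t/4)
X(r(6, -3), -1*17)*(-188 + Z(1/(-18 - 6))) = ((-¼*(-3))*(-1*17))*(-188 + (1/(-18 - 6))²) = ((¾)*(-17))*(-188 + (1/(-24))²) = -51*(-188 + (-1/24)²)/4 = -51*(-188 + 1/576)/4 = -51/4*(-108287/576) = 1840879/768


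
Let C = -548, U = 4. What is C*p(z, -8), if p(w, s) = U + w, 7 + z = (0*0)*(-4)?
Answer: 1644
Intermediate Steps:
z = -7 (z = -7 + (0*0)*(-4) = -7 + 0*(-4) = -7 + 0 = -7)
p(w, s) = 4 + w
C*p(z, -8) = -548*(4 - 7) = -548*(-3) = 1644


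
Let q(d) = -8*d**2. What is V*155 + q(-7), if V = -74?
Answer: -11862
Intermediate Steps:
V*155 + q(-7) = -74*155 - 8*(-7)**2 = -11470 - 8*49 = -11470 - 392 = -11862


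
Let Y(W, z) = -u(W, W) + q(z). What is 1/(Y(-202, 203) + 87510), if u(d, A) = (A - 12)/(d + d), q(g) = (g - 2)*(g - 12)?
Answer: 202/25431895 ≈ 7.9428e-6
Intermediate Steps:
q(g) = (-12 + g)*(-2 + g) (q(g) = (-2 + g)*(-12 + g) = (-12 + g)*(-2 + g))
u(d, A) = (-12 + A)/(2*d) (u(d, A) = (-12 + A)/((2*d)) = (-12 + A)*(1/(2*d)) = (-12 + A)/(2*d))
Y(W, z) = 24 + z² - 14*z - (-12 + W)/(2*W) (Y(W, z) = -(-12 + W)/(2*W) + (24 + z² - 14*z) = 24 + z² - 14*z - (-12 + W)/(2*W))
1/(Y(-202, 203) + 87510) = 1/((47/2 + 203² - 14*203 + 6/(-202)) + 87510) = 1/((47/2 + 41209 - 2842 + 6*(-1/202)) + 87510) = 1/((47/2 + 41209 - 2842 - 3/101) + 87510) = 1/(7754875/202 + 87510) = 1/(25431895/202) = 202/25431895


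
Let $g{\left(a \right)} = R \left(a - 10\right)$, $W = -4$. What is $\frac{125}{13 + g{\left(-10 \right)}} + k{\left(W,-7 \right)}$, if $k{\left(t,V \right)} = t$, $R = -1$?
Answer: $- \frac{7}{33} \approx -0.21212$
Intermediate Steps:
$g{\left(a \right)} = 10 - a$ ($g{\left(a \right)} = - (a - 10) = - (-10 + a) = 10 - a$)
$\frac{125}{13 + g{\left(-10 \right)}} + k{\left(W,-7 \right)} = \frac{125}{13 + \left(10 - -10\right)} - 4 = \frac{125}{13 + \left(10 + 10\right)} - 4 = \frac{125}{13 + 20} - 4 = \frac{125}{33} - 4 = - \frac{7}{33}$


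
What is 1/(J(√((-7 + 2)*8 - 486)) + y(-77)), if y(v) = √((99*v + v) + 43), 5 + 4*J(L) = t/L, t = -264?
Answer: -1052*I/(132*√526 + 1052*√7657 + 1315*I) ≈ -0.00015299 - 0.011062*I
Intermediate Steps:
J(L) = -5/4 - 66/L (J(L) = -5/4 + (-264/L)/4 = -5/4 - 66/L)
y(v) = √(43 + 100*v) (y(v) = √(100*v + 43) = √(43 + 100*v))
1/(J(√((-7 + 2)*8 - 486)) + y(-77)) = 1/((-5/4 - 66/√((-7 + 2)*8 - 486)) + √(43 + 100*(-77))) = 1/((-5/4 - 66/√(-5*8 - 486)) + √(43 - 7700)) = 1/((-5/4 - 66/√(-40 - 486)) + √(-7657)) = 1/((-5/4 - 66*(-I*√526/526)) + I*√7657) = 1/((-5/4 - (-33)*I*√526/263) + I*√7657) = 1/((-5/4 + 33*I*√526/263) + I*√7657) = 1/(-5/4 + I*√7657 + 33*I*√526/263)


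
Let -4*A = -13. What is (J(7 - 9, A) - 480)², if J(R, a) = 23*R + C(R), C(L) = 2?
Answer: 274576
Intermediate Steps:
A = 13/4 (A = -¼*(-13) = 13/4 ≈ 3.2500)
J(R, a) = 2 + 23*R (J(R, a) = 23*R + 2 = 2 + 23*R)
(J(7 - 9, A) - 480)² = ((2 + 23*(7 - 9)) - 480)² = ((2 + 23*(-2)) - 480)² = ((2 - 46) - 480)² = (-44 - 480)² = (-524)² = 274576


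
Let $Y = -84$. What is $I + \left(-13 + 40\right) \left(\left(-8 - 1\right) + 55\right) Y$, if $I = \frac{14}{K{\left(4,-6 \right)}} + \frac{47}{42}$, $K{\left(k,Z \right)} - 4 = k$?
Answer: $- \frac{8763311}{84} \approx -1.0433 \cdot 10^{5}$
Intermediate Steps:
$K{\left(k,Z \right)} = 4 + k$
$I = \frac{241}{84}$ ($I = \frac{14}{4 + 4} + \frac{47}{42} = \frac{14}{8} + 47 \cdot \frac{1}{42} = 14 \cdot \frac{1}{8} + \frac{47}{42} = \frac{7}{4} + \frac{47}{42} = \frac{241}{84} \approx 2.869$)
$I + \left(-13 + 40\right) \left(\left(-8 - 1\right) + 55\right) Y = \frac{241}{84} + \left(-13 + 40\right) \left(\left(-8 - 1\right) + 55\right) \left(-84\right) = \frac{241}{84} + 27 \left(\left(-8 - 1\right) + 55\right) \left(-84\right) = \frac{241}{84} + 27 \left(-9 + 55\right) \left(-84\right) = \frac{241}{84} + 27 \cdot 46 \left(-84\right) = \frac{241}{84} + 1242 \left(-84\right) = \frac{241}{84} - 104328 = - \frac{8763311}{84}$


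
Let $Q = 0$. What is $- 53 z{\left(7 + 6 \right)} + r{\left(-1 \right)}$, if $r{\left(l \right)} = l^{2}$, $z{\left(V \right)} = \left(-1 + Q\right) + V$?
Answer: $-635$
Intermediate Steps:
$z{\left(V \right)} = -1 + V$ ($z{\left(V \right)} = \left(-1 + 0\right) + V = -1 + V$)
$- 53 z{\left(7 + 6 \right)} + r{\left(-1 \right)} = - 53 \left(-1 + \left(7 + 6\right)\right) + \left(-1\right)^{2} = - 53 \left(-1 + 13\right) + 1 = \left(-53\right) 12 + 1 = -636 + 1 = -635$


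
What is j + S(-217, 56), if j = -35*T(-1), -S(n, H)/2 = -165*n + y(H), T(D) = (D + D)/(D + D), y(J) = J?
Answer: -71757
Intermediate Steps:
T(D) = 1 (T(D) = (2*D)/((2*D)) = (2*D)*(1/(2*D)) = 1)
S(n, H) = -2*H + 330*n (S(n, H) = -2*(-165*n + H) = -2*(H - 165*n) = -2*H + 330*n)
j = -35 (j = -35*1 = -35)
j + S(-217, 56) = -35 + (-2*56 + 330*(-217)) = -35 + (-112 - 71610) = -35 - 71722 = -71757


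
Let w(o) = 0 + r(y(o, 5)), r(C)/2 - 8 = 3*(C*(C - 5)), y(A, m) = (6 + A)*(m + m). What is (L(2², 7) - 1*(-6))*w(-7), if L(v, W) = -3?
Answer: 2748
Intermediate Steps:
y(A, m) = 2*m*(6 + A) (y(A, m) = (6 + A)*(2*m) = 2*m*(6 + A))
r(C) = 16 + 6*C*(-5 + C) (r(C) = 16 + 2*(3*(C*(C - 5))) = 16 + 2*(3*(C*(-5 + C))) = 16 + 2*(3*C*(-5 + C)) = 16 + 6*C*(-5 + C))
w(o) = -1784 - 300*o + 6*(60 + 10*o)² (w(o) = 0 + (16 - 60*5*(6 + o) + 6*(2*5*(6 + o))²) = 0 + (16 - 30*(60 + 10*o) + 6*(60 + 10*o)²) = 0 + (16 + (-1800 - 300*o) + 6*(60 + 10*o)²) = 0 + (-1784 - 300*o + 6*(60 + 10*o)²) = -1784 - 300*o + 6*(60 + 10*o)²)
(L(2², 7) - 1*(-6))*w(-7) = (-3 - 1*(-6))*(19816 + 600*(-7)² + 6900*(-7)) = (-3 + 6)*(19816 + 600*49 - 48300) = 3*(19816 + 29400 - 48300) = 3*916 = 2748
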